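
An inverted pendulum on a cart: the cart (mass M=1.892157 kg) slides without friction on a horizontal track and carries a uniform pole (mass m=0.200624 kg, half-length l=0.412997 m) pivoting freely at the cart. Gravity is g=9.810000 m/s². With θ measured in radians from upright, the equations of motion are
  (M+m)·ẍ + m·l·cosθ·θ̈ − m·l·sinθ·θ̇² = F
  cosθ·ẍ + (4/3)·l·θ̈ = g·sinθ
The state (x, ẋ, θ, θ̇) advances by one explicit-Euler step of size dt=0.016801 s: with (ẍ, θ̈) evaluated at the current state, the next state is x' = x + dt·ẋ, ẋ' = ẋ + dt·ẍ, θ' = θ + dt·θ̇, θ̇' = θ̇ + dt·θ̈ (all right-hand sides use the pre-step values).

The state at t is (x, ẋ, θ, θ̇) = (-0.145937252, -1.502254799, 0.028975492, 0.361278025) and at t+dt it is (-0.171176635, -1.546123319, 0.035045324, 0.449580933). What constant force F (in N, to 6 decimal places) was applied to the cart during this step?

ẍ = (ẋ'−ẋ)/dt = (-1.546123319−-1.502254799)/0.016801 = -2.611066
θ̈ = (θ̇'−θ̇)/dt = (0.449580933−0.361278025)/0.016801 = 5.255813
sinθ=0.028971, cosθ=0.999580
F = (M+m)·ẍ + m·l·cosθ·θ̈ − m·l·sinθ·θ̇² = -5.464389 + 0.435299 − 0.000313 = -5.029404

F = -5.029404 N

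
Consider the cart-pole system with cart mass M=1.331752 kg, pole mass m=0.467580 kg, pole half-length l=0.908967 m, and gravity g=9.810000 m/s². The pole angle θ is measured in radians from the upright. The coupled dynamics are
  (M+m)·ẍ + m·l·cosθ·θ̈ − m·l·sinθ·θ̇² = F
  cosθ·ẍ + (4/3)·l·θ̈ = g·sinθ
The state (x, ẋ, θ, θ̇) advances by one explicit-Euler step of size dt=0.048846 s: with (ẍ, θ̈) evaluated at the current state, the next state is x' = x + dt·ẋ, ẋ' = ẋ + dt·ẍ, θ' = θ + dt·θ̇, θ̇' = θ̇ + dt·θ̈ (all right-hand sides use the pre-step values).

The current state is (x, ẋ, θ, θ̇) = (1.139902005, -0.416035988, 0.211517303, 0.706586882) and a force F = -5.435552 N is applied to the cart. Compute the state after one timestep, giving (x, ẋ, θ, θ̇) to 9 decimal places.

(1.119580311, -0.619451754, 0.246031246, 0.953694014)

sinθ=0.209943629, cosθ=0.977713492
temp = (F + m·l·θ̇²·sinθ)/(M+m) = (-5.435552 + 0.044548992)/1.799332 = -2.996113562
θ̈ = (g·sinθ − cosθ·temp)/(l·(4/3 − m·cos²θ/(M+m))) = 5.058902098
ẍ = temp − m·l·θ̈·cosθ/(M+m) = -4.164430364
Euler: x'=1.139902005+0.048846·-0.416035988=1.119580311, ẋ'=-0.416035988+0.048846·-4.164430364=-0.619451754
       θ'=0.211517303+0.048846·0.706586882=0.246031246, θ̇'=0.706586882+0.048846·5.058902098=0.953694014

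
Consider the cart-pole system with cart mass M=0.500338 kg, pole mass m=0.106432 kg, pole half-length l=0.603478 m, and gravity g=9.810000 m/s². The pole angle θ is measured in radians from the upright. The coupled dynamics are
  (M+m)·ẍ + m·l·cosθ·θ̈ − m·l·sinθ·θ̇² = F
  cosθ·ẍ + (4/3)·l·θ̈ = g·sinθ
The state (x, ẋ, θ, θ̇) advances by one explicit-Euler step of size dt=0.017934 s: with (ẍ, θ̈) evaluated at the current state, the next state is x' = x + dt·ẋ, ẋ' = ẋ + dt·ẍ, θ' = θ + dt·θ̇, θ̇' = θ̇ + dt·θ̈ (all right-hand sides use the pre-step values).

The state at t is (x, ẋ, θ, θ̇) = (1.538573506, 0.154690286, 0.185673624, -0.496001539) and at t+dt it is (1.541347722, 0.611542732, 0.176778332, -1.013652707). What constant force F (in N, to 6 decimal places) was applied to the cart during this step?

ẍ = (ẋ'−ẋ)/dt = (0.611542732−0.154690286)/0.017934 = 25.474096
θ̈ = (θ̇'−θ̇)/dt = (-1.013652707−-0.496001539)/0.017934 = -28.864234
sinθ=0.184609, cosθ=0.982812
F = (M+m)·ẍ + m·l·cosθ·θ̈ − m·l·sinθ·θ̇² = 15.456918 + -1.822066 − 0.002917 = 13.631934

F = 13.631934 N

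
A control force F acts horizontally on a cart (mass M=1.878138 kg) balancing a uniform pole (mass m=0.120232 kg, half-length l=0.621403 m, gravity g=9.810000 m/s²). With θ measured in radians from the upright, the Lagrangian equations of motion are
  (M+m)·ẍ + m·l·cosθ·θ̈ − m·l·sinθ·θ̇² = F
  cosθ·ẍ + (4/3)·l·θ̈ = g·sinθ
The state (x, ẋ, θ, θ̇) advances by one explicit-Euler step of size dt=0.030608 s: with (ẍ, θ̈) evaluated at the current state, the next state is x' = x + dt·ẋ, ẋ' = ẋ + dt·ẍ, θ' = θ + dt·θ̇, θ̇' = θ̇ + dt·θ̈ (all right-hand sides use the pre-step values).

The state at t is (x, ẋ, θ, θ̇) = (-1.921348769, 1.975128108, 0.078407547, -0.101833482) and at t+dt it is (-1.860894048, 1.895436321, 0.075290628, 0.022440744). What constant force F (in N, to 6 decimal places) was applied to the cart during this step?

ẍ = (ẋ'−ẋ)/dt = (1.895436321−1.975128108)/0.030608 = -2.603626
θ̈ = (θ̇'−θ̇)/dt = (0.022440744−-0.101833482)/0.030608 = 4.060188
sinθ=0.078327, cosθ=0.996928
F = (M+m)·ẍ + m·l·cosθ·θ̈ − m·l·sinθ·θ̇² = -5.203008 + 0.302415 − 0.000061 = -4.900654

F = -4.900654 N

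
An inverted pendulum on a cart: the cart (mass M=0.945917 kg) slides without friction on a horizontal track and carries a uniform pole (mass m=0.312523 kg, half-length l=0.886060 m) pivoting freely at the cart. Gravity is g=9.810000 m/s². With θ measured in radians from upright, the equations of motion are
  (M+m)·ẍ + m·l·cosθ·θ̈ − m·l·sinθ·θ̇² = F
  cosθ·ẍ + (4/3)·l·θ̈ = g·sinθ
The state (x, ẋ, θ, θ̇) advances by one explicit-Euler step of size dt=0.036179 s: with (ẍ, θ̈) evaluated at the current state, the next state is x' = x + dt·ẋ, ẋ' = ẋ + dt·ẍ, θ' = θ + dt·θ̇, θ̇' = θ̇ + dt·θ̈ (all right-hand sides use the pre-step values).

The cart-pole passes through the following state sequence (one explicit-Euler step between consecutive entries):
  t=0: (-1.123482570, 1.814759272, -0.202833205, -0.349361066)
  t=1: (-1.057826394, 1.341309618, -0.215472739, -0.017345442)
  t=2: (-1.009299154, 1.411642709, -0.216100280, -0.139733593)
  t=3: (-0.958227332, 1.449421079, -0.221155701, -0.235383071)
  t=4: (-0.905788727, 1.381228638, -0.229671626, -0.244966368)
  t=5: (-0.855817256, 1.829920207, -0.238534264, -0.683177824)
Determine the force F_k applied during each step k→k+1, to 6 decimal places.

F_0 = -13.972377 N
F_1 = 1.531367 N
F_2 = 0.600158 N
F_3 = -2.440185 N
F_4 = 12.344945 N

step 0→1:
  ẍ = (ẋ'−ẋ)/dt = (1.341309618−1.814759272)/0.036179 = -13.086311
  θ̈ = (θ̇'−θ̇)/dt = (-0.017345442−-0.349361066)/0.036179 = 9.177026
  sinθ=-0.201445, cosθ=0.979500
  F = (M+m)·ẍ + m·l·cosθ·θ̈ − m·l·sinθ·θ̇² = -16.468338 + 2.489152 − -0.006808 = -13.972377
step 1→2:
  ẍ = (ẋ'−ẋ)/dt = (1.411642709−1.341309618)/0.036179 = 1.944031
  θ̈ = (θ̇'−θ̇)/dt = (-0.139733593−-0.017345442)/0.036179 = -3.382851
  sinθ=-0.213809, cosθ=0.976875
  F = (M+m)·ẍ + m·l·cosθ·θ̈ − m·l·sinθ·θ̇² = 2.446446 + -0.915097 − -0.000018 = 1.531367
step 2→3:
  ẍ = (ẋ'−ẋ)/dt = (1.449421079−1.411642709)/0.036179 = 1.044207
  θ̈ = (θ̇'−θ̇)/dt = (-0.235383071−-0.139733593)/0.036179 = -2.643784
  sinθ=-0.214422, cosθ=0.976741
  F = (M+m)·ẍ + m·l·cosθ·θ̈ − m·l·sinθ·θ̇² = 1.314072 + -0.715073 − -0.001159 = 0.600158
step 3→4:
  ẍ = (ẋ'−ẋ)/dt = (1.381228638−1.449421079)/0.036179 = -1.884863
  θ̈ = (θ̇'−θ̇)/dt = (-0.244966368−-0.235383071)/0.036179 = -0.264886
  sinθ=-0.219357, cosθ=0.975645
  F = (M+m)·ẍ + m·l·cosθ·θ̈ − m·l·sinθ·θ̇² = -2.371986 + -0.071564 − -0.003365 = -2.440185
step 4→5:
  ẍ = (ẋ'−ẋ)/dt = (1.829920207−1.381228638)/0.036179 = 12.401989
  θ̈ = (θ̇'−θ̇)/dt = (-0.683177824−-0.244966368)/0.036179 = -12.112315
  sinθ=-0.227658, cosθ=0.973741
  F = (M+m)·ẍ + m·l·cosθ·θ̈ − m·l·sinθ·θ̇² = 15.607159 + -3.265997 − -0.003783 = 12.344945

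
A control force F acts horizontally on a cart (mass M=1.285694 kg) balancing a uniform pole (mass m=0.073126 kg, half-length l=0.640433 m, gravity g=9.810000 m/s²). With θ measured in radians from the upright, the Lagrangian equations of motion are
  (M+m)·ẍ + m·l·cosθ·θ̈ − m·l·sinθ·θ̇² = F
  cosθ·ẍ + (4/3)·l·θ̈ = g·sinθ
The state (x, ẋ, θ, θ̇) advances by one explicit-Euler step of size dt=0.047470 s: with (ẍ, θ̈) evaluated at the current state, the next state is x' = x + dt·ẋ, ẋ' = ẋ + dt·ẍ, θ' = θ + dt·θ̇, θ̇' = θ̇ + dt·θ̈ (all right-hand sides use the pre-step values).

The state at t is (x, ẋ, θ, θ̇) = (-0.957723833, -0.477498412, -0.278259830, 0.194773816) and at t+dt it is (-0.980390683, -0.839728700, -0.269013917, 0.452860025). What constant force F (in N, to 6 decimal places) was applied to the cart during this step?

ẍ = (ẋ'−ẋ)/dt = (-0.839728700−-0.477498412)/0.047470 = -7.630720
θ̈ = (θ̇'−θ̇)/dt = (0.452860025−0.194773816)/0.047470 = 5.436828
sinθ=-0.274683, cosθ=0.961535
F = (M+m)·ẍ + m·l·cosθ·θ̈ − m·l·sinθ·θ̇² = -10.368775 + 0.244825 − -0.000488 = -10.123462

F = -10.123462 N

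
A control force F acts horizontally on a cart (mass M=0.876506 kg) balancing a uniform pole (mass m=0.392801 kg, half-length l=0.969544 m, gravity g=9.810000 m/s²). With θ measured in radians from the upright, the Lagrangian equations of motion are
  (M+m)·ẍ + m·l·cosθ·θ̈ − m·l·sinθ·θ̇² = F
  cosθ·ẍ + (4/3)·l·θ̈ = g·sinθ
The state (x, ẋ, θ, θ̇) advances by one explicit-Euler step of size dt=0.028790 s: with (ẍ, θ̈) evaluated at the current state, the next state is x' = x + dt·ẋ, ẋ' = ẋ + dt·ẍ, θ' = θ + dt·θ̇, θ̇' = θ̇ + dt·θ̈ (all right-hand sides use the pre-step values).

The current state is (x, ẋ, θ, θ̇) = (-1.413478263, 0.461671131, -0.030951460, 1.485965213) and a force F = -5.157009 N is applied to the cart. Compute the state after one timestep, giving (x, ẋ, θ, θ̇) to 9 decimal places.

(-1.400186751, 0.311263320, 0.011829478, 1.595497800)

sinθ=-0.030946518, cosθ=0.999521042
temp = (F + m·l·θ̇²·sinθ)/(M+m) = (-5.157009 + -0.026023709)/1.269307 = -4.083356279
θ̈ = (g·sinθ − cosθ·temp)/(l·(4/3 − m·cos²θ/(M+m))) = 3.804535846
ẍ = temp − m·l·θ̈·cosθ/(M+m) = -5.224307439
Euler: x'=-1.413478263+0.028790·0.461671131=-1.400186751, ẋ'=0.461671131+0.028790·-5.224307439=0.311263320
       θ'=-0.030951460+0.028790·1.485965213=0.011829478, θ̇'=1.485965213+0.028790·3.804535846=1.595497800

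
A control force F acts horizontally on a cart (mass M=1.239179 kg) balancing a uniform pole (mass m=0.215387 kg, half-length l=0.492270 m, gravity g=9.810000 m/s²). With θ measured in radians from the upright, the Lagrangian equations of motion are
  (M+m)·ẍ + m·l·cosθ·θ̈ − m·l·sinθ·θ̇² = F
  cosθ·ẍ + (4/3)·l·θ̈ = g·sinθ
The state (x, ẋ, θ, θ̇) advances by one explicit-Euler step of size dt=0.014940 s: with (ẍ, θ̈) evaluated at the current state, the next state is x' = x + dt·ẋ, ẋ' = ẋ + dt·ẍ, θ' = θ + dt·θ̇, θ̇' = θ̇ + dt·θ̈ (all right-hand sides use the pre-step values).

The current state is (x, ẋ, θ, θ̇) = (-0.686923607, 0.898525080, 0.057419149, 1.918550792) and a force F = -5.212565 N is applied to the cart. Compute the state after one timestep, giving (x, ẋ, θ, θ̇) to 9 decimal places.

sinθ=0.057387603, cosθ=0.998351974
temp = (F + m·l·θ̇²·sinθ)/(M+m) = (-5.212565 + 0.022396881)/1.454566 = -3.568190181
θ̈ = (g·sinθ − cosθ·temp)/(l·(4/3 − m·cos²θ/(M+m))) = 7.067391546
ẍ = temp − m·l·θ̈·cosθ/(M+m) = -4.082508814
Euler: x'=-0.686923607+0.014940·0.898525080=-0.673499642, ẋ'=0.898525080+0.014940·-4.082508814=0.837532398
       θ'=0.057419149+0.014940·1.918550792=0.086082298, θ̇'=1.918550792+0.014940·7.067391546=2.024137622

(-0.673499642, 0.837532398, 0.086082298, 2.024137622)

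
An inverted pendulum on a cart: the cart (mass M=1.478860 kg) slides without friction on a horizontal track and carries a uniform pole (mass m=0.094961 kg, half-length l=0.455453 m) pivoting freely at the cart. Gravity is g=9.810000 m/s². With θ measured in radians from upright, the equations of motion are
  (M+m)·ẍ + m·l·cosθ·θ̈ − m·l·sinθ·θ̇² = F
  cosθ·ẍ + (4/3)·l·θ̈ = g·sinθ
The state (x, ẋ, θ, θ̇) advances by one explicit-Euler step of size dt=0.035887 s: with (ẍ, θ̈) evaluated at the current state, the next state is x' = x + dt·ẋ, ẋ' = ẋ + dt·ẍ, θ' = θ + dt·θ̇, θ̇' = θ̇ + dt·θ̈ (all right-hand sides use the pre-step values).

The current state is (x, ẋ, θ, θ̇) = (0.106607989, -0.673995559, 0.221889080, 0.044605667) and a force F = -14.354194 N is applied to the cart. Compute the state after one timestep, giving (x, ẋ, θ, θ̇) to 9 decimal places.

sinθ=0.220072781, cosθ=0.975483455
temp = (F + m·l·θ̇²·sinθ)/(M+m) = (-14.354194 + 0.000018938)/1.573821 = -9.120589357
θ̈ = (g·sinθ − cosθ·temp)/(l·(4/3 − m·cos²θ/(M+m))) = 19.025136265
ẍ = temp − m·l·θ̈·cosθ/(M+m) = -9.630602296
Euler: x'=0.106607989+0.035887·-0.673995559=0.082420310, ẋ'=-0.673995559+0.035887·-9.630602296=-1.019608984
       θ'=0.221889080+0.035887·0.044605667=0.223489844, θ̇'=0.044605667+0.035887·19.025136265=0.727360732

(0.082420310, -1.019608984, 0.223489844, 0.727360732)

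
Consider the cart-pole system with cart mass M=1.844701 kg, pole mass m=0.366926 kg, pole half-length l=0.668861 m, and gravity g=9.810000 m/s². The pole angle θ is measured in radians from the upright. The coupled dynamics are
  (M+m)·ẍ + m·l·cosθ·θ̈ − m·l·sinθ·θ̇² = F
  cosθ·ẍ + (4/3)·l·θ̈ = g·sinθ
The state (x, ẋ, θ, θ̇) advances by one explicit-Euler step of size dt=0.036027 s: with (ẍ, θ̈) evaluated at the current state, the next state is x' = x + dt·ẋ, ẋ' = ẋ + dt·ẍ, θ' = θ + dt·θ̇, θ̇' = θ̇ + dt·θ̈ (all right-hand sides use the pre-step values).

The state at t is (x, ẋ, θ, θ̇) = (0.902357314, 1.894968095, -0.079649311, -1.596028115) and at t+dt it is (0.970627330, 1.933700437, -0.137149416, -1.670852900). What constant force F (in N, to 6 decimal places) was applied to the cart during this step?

F = 1.919340 N

ẍ = (ẋ'−ẋ)/dt = (1.933700437−1.894968095)/0.036027 = 1.075092
θ̈ = (θ̇'−θ̇)/dt = (-1.670852900−-1.596028115)/0.036027 = -2.076909
sinθ=-0.079565, cosθ=0.996830
F = (M+m)·ẍ + m·l·cosθ·θ̈ − m·l·sinθ·θ̇² = 2.377703 + -0.508104 − -0.049741 = 1.919340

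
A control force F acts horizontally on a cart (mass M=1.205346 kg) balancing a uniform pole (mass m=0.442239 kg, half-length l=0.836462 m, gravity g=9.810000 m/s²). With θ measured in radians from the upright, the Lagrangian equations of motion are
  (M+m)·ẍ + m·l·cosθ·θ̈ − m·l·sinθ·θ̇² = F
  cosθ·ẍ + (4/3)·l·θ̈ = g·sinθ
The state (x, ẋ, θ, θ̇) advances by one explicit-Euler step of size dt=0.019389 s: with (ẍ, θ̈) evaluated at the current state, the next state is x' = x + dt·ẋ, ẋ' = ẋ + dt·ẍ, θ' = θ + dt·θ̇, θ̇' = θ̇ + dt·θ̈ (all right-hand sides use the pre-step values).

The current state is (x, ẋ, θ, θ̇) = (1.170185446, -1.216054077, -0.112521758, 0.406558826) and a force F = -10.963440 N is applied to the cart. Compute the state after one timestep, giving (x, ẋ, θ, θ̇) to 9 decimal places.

(1.146607374, -1.371850048, -0.104638989, 0.526217768)

sinθ=-0.112284466, cosθ=0.993676104
temp = (F + m·l·θ̇²·sinθ)/(M+m) = (-10.963440 + -0.006865461)/1.647585 = -6.658415476
θ̈ = (g·sinθ − cosθ·temp)/(l·(4/3 − m·cos²θ/(M+m))) = 6.171485997
ẍ = temp − m·l·θ̈·cosθ/(M+m) = -8.035276225
Euler: x'=1.170185446+0.019389·-1.216054077=1.146607374, ẋ'=-1.216054077+0.019389·-8.035276225=-1.371850048
       θ'=-0.112521758+0.019389·0.406558826=-0.104638989, θ̇'=0.406558826+0.019389·6.171485997=0.526217768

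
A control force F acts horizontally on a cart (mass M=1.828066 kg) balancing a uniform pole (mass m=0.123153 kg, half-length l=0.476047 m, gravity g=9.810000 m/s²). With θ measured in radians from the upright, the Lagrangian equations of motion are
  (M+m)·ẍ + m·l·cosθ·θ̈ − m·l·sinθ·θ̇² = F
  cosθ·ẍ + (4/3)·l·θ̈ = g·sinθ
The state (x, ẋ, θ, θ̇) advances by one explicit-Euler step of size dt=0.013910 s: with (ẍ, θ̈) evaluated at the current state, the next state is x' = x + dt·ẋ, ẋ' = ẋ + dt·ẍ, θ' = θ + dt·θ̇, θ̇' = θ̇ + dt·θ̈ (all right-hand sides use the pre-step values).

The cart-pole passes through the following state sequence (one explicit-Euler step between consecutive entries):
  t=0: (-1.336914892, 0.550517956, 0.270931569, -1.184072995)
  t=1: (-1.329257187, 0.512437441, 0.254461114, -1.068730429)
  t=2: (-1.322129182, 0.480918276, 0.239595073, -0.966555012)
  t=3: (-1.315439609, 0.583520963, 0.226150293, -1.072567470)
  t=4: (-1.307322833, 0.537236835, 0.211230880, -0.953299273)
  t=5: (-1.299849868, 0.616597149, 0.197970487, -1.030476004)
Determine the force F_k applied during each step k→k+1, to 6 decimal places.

F_0 = -4.895323 N
F_1 = -4.021420 N
F_2 = 13.945500 N
F_3 = -6.017727 N
F_4 = 10.803014 N

step 0→1:
  ẍ = (ẋ'−ẋ)/dt = (0.512437441−0.550517956)/0.013910 = -2.737636
  θ̈ = (θ̇'−θ̇)/dt = (-1.068730429−-1.184072995)/0.013910 = 8.292061
  sinθ=0.267629, cosθ=0.963522
  F = (M+m)·ẍ + m·l·cosθ·θ̈ − m·l·sinθ·θ̇² = -5.341727 + 0.468402 − 0.021998 = -4.895323
step 1→2:
  ẍ = (ẋ'−ẋ)/dt = (0.480918276−0.512437441)/0.013910 = -2.265936
  θ̈ = (θ̇'−θ̇)/dt = (-0.966555012−-1.068730429)/0.013910 = 7.345465
  sinθ=0.251724, cosθ=0.967799
  F = (M+m)·ẍ + m·l·cosθ·θ̈ − m·l·sinθ·θ̇² = -4.421337 + 0.416773 − 0.016856 = -4.021420
step 2→3:
  ẍ = (ẋ'−ẋ)/dt = (0.583520963−0.480918276)/0.013910 = 7.376182
  θ̈ = (θ̇'−θ̇)/dt = (-1.072567470−-0.966555012)/0.013910 = -7.621313
  sinθ=0.237309, cosθ=0.971434
  F = (M+m)·ẍ + m·l·cosθ·θ̈ − m·l·sinθ·θ̇² = 14.392546 + -0.434048 − 0.012998 = 13.945500
step 3→4:
  ẍ = (ẋ'−ẋ)/dt = (0.537236835−0.583520963)/0.013910 = -3.327400
  θ̈ = (θ̇'−θ̇)/dt = (-0.953299273−-1.072567470)/0.013910 = 8.574277
  sinθ=0.224228, cosθ=0.974537
  F = (M+m)·ẍ + m·l·cosθ·θ̈ − m·l·sinθ·θ̇² = -6.492485 + 0.489881 − 0.015123 = -6.017727
step 4→5:
  ẍ = (ẋ'−ẋ)/dt = (0.616597149−0.537236835)/0.013910 = 5.705271
  θ̈ = (θ̇'−θ̇)/dt = (-1.030476004−-0.953299273)/0.013910 = -5.548291
  sinθ=0.209664, cosθ=0.977774
  F = (M+m)·ẍ + m·l·cosθ·θ̈ − m·l·sinθ·θ̇² = 11.132232 + -0.318048 − 0.011171 = 10.803014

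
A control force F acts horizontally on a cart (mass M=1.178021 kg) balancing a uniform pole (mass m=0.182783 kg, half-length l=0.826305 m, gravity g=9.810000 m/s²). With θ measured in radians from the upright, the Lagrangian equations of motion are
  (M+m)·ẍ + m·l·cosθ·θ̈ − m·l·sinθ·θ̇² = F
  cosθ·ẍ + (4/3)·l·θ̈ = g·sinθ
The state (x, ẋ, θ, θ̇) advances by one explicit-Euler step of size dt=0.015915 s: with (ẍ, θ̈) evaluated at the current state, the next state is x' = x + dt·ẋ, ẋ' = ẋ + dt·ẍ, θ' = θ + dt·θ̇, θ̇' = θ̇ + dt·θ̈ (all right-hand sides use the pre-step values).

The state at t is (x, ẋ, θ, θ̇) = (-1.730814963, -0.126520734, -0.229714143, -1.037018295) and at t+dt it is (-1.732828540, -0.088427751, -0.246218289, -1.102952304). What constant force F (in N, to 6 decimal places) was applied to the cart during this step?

ẍ = (ẋ'−ẋ)/dt = (-0.088427751−-0.126520734)/0.015915 = 2.393527
θ̈ = (θ̇'−θ̇)/dt = (-1.102952304−-1.037018295)/0.015915 = -4.142885
sinθ=-0.227699, cosθ=0.973732
F = (M+m)·ẍ + m·l·cosθ·θ̈ − m·l·sinθ·θ̇² = 3.257121 + -0.609282 − -0.036984 = 2.684823

F = 2.684823 N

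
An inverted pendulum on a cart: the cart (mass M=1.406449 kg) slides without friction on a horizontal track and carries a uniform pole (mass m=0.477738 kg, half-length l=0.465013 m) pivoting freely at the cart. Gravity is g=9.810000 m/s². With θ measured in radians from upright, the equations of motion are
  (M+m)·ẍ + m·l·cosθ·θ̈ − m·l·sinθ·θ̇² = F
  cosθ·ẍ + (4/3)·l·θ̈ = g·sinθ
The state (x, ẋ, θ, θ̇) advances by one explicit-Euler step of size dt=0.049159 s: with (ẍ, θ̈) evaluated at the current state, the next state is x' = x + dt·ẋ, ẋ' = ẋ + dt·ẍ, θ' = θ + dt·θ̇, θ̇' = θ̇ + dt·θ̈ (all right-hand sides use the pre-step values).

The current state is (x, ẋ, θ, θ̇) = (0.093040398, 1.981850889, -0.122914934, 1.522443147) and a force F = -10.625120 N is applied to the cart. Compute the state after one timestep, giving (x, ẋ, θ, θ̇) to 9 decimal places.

(0.190466206, 1.652452097, -0.048073151, 1.954345708)

sinθ=-0.122605666, cosθ=0.992455465
temp = (F + m·l·θ̇²·sinθ)/(M+m) = (-10.625120 + -0.063131715)/1.884187 = -5.672606655
θ̈ = (g·sinθ − cosθ·temp)/(l·(4/3 − m·cos²θ/(M+m))) = 8.785828867
ẍ = temp − m·l·θ̈·cosθ/(M+m) = -6.700681293
Euler: x'=0.093040398+0.049159·1.981850889=0.190466206, ẋ'=1.981850889+0.049159·-6.700681293=1.652452097
       θ'=-0.122914934+0.049159·1.522443147=-0.048073151, θ̇'=1.522443147+0.049159·8.785828867=1.954345708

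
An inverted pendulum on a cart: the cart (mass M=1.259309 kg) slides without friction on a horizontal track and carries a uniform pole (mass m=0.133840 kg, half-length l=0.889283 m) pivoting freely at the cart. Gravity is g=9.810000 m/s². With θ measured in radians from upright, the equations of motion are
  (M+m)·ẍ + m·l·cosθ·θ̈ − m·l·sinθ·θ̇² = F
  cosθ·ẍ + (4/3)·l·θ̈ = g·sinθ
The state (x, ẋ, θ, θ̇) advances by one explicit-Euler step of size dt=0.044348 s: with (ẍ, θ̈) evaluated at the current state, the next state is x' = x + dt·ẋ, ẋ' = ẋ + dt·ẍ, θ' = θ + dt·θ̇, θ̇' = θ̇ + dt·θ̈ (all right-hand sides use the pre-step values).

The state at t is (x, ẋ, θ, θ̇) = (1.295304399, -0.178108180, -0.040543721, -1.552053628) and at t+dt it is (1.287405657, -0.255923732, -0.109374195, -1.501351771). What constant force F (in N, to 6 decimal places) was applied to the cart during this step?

F = -2.296916 N

ẍ = (ẋ'−ẋ)/dt = (-0.255923732−-0.178108180)/0.044348 = -1.754658
θ̈ = (θ̇'−θ̇)/dt = (-1.501351771−-1.552053628)/0.044348 = 1.143273
sinθ=-0.040533, cosθ=0.999178
F = (M+m)·ẍ + m·l·cosθ·θ̈ − m·l·sinθ·θ̇² = -2.444499 + 0.135962 − -0.011621 = -2.296916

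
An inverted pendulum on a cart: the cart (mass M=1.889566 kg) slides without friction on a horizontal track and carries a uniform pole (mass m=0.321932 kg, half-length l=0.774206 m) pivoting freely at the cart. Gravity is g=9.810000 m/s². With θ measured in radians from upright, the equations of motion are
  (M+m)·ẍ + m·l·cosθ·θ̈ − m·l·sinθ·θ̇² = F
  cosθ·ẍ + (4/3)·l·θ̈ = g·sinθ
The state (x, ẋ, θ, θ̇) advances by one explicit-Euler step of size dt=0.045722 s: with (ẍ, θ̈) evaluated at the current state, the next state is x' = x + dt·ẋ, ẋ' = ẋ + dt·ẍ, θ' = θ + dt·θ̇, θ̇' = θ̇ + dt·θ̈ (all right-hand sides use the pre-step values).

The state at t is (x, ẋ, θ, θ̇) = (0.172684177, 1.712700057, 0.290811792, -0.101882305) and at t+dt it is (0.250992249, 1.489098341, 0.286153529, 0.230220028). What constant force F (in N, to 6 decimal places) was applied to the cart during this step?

ẍ = (ẋ'−ẋ)/dt = (1.489098341−1.712700057)/0.045722 = -4.890462
θ̈ = (θ̇'−θ̇)/dt = (0.230220028−-0.101882305)/0.045722 = 7.263513
sinθ=0.286730, cosθ=0.958011
F = (M+m)·ẍ + m·l·cosθ·θ̈ − m·l·sinθ·θ̇² = -10.815248 + 1.734355 − 0.000742 = -9.081634

F = -9.081634 N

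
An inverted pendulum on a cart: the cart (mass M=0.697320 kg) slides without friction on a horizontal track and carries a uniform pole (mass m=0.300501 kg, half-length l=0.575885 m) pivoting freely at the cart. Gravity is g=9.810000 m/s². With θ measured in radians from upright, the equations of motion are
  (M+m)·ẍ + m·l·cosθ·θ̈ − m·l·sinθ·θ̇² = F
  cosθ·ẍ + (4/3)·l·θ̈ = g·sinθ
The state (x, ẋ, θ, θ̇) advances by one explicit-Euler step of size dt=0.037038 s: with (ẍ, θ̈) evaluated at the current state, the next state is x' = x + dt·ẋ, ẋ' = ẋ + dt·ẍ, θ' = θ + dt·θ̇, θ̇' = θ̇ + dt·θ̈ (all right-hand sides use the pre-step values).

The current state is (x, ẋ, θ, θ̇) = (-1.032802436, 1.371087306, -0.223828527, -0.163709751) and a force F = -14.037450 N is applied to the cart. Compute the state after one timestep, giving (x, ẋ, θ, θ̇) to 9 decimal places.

(-0.982020104, 0.730113734, -0.229892009, 0.545201637)

sinθ=-0.221964264, cosθ=0.975054801
temp = (F + m·l·θ̇²·sinθ)/(M+m) = (-14.037450 + -0.001029470)/0.997821 = -14.069136118
θ̈ = (g·sinθ − cosθ·temp)/(l·(4/3 − m·cos²θ/(M+m))) = 19.140109835
ẍ = temp − m·l·θ̈·cosθ/(M+m) = -17.305836501
Euler: x'=-1.032802436+0.037038·1.371087306=-0.982020104, ẋ'=1.371087306+0.037038·-17.305836501=0.730113734
       θ'=-0.223828527+0.037038·-0.163709751=-0.229892009, θ̇'=-0.163709751+0.037038·19.140109835=0.545201637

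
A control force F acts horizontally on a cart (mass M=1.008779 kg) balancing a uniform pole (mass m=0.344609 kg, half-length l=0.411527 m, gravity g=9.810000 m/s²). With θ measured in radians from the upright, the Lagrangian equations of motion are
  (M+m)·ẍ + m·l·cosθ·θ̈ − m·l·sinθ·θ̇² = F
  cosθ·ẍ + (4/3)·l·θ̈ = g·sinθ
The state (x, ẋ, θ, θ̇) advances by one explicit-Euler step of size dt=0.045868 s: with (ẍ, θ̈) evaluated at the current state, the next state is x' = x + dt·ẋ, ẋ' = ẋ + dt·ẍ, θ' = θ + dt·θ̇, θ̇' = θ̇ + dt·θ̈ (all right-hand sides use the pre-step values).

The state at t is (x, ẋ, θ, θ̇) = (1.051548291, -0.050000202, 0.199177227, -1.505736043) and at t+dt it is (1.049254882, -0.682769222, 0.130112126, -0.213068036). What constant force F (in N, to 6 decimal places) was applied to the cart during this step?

F = -14.816506 N

ẍ = (ẋ'−ẋ)/dt = (-0.682769222−-0.050000202)/0.045868 = -13.795435
θ̈ = (θ̇'−θ̇)/dt = (-0.213068036−-1.505736043)/0.045868 = 28.182350
sinθ=0.197863, cosθ=0.980230
F = (M+m)·ẍ + m·l·cosθ·θ̈ − m·l·sinθ·θ̇² = -18.670576 + 3.917689 − 0.063619 = -14.816506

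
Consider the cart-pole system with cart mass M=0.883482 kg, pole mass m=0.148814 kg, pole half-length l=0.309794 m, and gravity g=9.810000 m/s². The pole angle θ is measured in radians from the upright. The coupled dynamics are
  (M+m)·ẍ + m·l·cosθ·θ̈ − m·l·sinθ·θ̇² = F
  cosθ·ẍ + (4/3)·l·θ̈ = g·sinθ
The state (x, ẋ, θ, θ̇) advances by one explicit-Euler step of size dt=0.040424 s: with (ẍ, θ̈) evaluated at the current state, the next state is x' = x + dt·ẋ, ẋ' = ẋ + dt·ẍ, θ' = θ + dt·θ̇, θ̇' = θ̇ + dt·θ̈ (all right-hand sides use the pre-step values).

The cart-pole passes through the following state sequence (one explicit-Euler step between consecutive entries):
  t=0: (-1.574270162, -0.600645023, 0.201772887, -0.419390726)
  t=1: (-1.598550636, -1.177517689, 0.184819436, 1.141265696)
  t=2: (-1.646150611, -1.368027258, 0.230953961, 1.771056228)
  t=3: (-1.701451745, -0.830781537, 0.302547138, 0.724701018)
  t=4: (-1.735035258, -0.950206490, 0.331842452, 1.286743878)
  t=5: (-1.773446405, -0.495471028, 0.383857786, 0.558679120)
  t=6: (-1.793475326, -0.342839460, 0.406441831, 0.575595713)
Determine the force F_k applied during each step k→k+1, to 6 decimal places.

step 0→1:
  ẍ = (ẋ'−ẋ)/dt = (-1.177517689−-0.600645023)/0.040424 = -14.270549
  θ̈ = (θ̇'−θ̇)/dt = (1.141265696−-0.419390726)/0.040424 = 38.607175
  sinθ=0.200407, cosθ=0.979713
  F = (M+m)·ẍ + m·l·cosθ·θ̈ − m·l·sinθ·θ̇² = -14.731430 + 1.743748 − 0.001625 = -12.989308
step 1→2:
  ẍ = (ẋ'−ẋ)/dt = (-1.368027258−-1.177517689)/0.040424 = -4.712784
  θ̈ = (θ̇'−θ̇)/dt = (1.771056228−1.141265696)/0.040424 = 15.579619
  sinθ=0.183769, cosθ=0.982969
  F = (M+m)·ẍ + m·l·cosθ·θ̈ − m·l·sinθ·θ̇² = -4.864988 + 0.706015 − 0.011035 = -4.170008
step 2→3:
  ẍ = (ẋ'−ẋ)/dt = (-0.830781537−-1.368027258)/0.040424 = 13.290266
  θ̈ = (θ̇'−θ̇)/dt = (0.724701018−1.771056228)/0.040424 = -25.884505
  sinθ=0.228906, cosθ=0.973448
  F = (M+m)·ẍ + m·l·cosθ·θ̈ − m·l·sinθ·θ̇² = 13.719489 + -1.161635 − 0.033101 = 12.524753
step 3→4:
  ẍ = (ẋ'−ẋ)/dt = (-0.950206490−-0.830781537)/0.040424 = -2.954308
  θ̈ = (θ̇'−θ̇)/dt = (1.286743878−0.724701018)/0.040424 = 13.903692
  sinθ=0.297953, cosθ=0.954581
  F = (M+m)·ẍ + m·l·cosθ·θ̈ − m·l·sinθ·θ̇² = -3.049720 + 0.611871 − 0.007214 = -2.445064
step 4→5:
  ẍ = (ẋ'−ẋ)/dt = (-0.495471028−-0.950206490)/0.040424 = 11.249146
  θ̈ = (θ̇'−θ̇)/dt = (0.558679120−1.286743878)/0.040424 = -18.010705
  sinθ=0.325786, cosθ=0.945444
  F = (M+m)·ẍ + m·l·cosθ·θ̈ − m·l·sinθ·θ̇² = 11.612448 + -0.785024 − 0.024868 = 10.802556
step 5→6:
  ẍ = (ẋ'−ẋ)/dt = (-0.342839460−-0.495471028)/0.040424 = 3.775766
  θ̈ = (θ̇'−θ̇)/dt = (0.575595713−0.558679120)/0.040424 = 0.418479
  sinθ=0.374500, cosθ=0.927227
  F = (M+m)·ẍ + m·l·cosθ·θ̈ − m·l·sinθ·θ̇² = 3.897708 + 0.017889 − 0.005389 = 3.910208

F_0 = -12.989308 N
F_1 = -4.170008 N
F_2 = 12.524753 N
F_3 = -2.445064 N
F_4 = 10.802556 N
F_5 = 3.910208 N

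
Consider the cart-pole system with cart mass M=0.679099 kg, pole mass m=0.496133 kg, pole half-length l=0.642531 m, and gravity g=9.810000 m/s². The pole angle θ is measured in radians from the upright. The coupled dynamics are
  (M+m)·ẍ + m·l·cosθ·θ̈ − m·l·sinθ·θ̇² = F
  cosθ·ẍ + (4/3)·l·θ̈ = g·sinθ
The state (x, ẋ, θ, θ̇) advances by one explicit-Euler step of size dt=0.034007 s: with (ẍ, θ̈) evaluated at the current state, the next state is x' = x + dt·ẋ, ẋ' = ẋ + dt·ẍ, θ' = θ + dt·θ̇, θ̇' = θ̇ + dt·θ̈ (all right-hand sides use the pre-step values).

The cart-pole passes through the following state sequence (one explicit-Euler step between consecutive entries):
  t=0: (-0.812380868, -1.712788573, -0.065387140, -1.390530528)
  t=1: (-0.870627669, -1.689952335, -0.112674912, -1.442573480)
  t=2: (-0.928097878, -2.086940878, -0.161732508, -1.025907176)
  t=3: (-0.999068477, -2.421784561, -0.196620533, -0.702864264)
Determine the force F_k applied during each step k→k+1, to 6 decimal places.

step 0→1:
  ẍ = (ẋ'−ẋ)/dt = (-1.689952335−-1.712788573)/0.034007 = 0.671516
  θ̈ = (θ̇'−θ̇)/dt = (-1.442573480−-1.390530528)/0.034007 = -1.530360
  sinθ=-0.065341, cosθ=0.997863
  F = (M+m)·ẍ + m·l·cosθ·θ̈ − m·l·sinθ·θ̇² = 0.789187 + -0.486807 − -0.040275 = 0.342655
step 1→2:
  ẍ = (ẋ'−ẋ)/dt = (-2.086940878−-1.689952335)/0.034007 = -11.673730
  θ̈ = (θ̇'−θ̇)/dt = (-1.025907176−-1.442573480)/0.034007 = 12.252369
  sinθ=-0.112437, cosθ=0.993659
  F = (M+m)·ẍ + m·l·cosθ·θ̈ − m·l·sinθ·θ̇² = -13.719341 + 3.881053 − -0.074589 = -9.763699
step 2→3:
  ẍ = (ẋ'−ẋ)/dt = (-2.421784561−-2.086940878)/0.034007 = -9.846316
  θ̈ = (θ̇'−θ̇)/dt = (-0.702864264−-1.025907176)/0.034007 = 9.499306
  sinθ=-0.161028, cosθ=0.986950
  F = (M+m)·ẍ + m·l·cosθ·θ̈ − m·l·sinθ·θ̇² = -11.571706 + 2.988678 − -0.054027 = -8.529001

F_0 = 0.342655 N
F_1 = -9.763699 N
F_2 = -8.529001 N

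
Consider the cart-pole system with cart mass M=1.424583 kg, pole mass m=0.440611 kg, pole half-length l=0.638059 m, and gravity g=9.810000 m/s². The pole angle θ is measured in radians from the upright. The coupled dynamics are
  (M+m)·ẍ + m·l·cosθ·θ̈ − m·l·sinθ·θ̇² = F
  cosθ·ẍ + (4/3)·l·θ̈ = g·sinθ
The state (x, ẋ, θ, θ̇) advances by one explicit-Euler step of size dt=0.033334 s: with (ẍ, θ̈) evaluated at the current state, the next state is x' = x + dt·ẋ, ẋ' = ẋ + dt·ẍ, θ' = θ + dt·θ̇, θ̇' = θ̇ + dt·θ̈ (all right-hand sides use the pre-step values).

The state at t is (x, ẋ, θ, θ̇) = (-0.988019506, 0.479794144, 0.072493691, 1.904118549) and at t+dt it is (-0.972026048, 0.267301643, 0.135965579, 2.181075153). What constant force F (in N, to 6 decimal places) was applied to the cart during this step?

ẍ = (ẋ'−ẋ)/dt = (0.267301643−0.479794144)/0.033334 = -6.374648
θ̈ = (θ̇'−θ̇)/dt = (2.181075153−1.904118549)/0.033334 = 8.308532
sinθ=0.072430, cosθ=0.997373
F = (M+m)·ẍ + m·l·cosθ·θ̈ − m·l·sinθ·θ̇² = -11.889954 + 2.329691 − 0.073828 = -9.634092

F = -9.634092 N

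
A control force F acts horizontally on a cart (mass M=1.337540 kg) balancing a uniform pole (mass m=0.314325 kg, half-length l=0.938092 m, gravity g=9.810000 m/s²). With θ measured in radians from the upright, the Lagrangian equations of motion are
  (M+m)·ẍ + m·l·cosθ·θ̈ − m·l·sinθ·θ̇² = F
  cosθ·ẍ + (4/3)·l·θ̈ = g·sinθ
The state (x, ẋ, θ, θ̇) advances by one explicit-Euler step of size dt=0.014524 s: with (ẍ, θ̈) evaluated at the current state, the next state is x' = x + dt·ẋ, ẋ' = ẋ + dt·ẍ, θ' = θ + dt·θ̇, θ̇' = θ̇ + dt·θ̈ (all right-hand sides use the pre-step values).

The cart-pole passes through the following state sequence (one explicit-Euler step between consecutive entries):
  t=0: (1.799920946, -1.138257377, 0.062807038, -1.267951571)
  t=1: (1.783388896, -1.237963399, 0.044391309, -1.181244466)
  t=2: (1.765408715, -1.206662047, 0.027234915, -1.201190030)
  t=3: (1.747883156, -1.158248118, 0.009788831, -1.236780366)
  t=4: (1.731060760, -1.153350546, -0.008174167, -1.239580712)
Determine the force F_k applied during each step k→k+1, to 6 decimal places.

F_0 = -9.612813 N
F_1 = 3.137218 N
F_2 = 4.772413 N
F_3 = 0.495753 N

step 0→1:
  ẍ = (ẋ'−ẋ)/dt = (-1.237963399−-1.138257377)/0.014524 = -6.864915
  θ̈ = (θ̇'−θ̇)/dt = (-1.181244466−-1.267951571)/0.014524 = 5.969919
  sinθ=0.062766, cosθ=0.998028
  F = (M+m)·ẍ + m·l·cosθ·θ̈ − m·l·sinθ·θ̇² = -11.339912 + 1.756854 − 0.029754 = -9.612813
step 1→2:
  ẍ = (ẋ'−ẋ)/dt = (-1.206662047−-1.237963399)/0.014524 = 2.155147
  θ̈ = (θ̇'−θ̇)/dt = (-1.201190030−-1.181244466)/0.014524 = -1.373283
  sinθ=0.044377, cosθ=0.999015
  F = (M+m)·ẍ + m·l·cosθ·θ̈ − m·l·sinθ·θ̇² = 3.560012 + -0.404535 − 0.018258 = 3.137218
step 2→3:
  ẍ = (ẋ'−ẋ)/dt = (-1.158248118−-1.206662047)/0.014524 = 3.333374
  θ̈ = (θ̇'−θ̇)/dt = (-1.236780366−-1.201190030)/0.014524 = -2.450450
  sinθ=0.027232, cosθ=0.999629
  F = (M+m)·ẍ + m·l·cosθ·θ̈ − m·l·sinθ·θ̇² = 5.506285 + -0.722286 − 0.011586 = 4.772413
step 3→4:
  ẍ = (ẋ'−ẋ)/dt = (-1.153350546−-1.158248118)/0.014524 = 0.337205
  θ̈ = (θ̇'−θ̇)/dt = (-1.239580712−-1.236780366)/0.014524 = -0.192808
  sinθ=0.009789, cosθ=0.999952
  F = (M+m)·ẍ + m·l·cosθ·θ̈ − m·l·sinθ·θ̇² = 0.557018 + -0.056850 − 0.004415 = 0.495753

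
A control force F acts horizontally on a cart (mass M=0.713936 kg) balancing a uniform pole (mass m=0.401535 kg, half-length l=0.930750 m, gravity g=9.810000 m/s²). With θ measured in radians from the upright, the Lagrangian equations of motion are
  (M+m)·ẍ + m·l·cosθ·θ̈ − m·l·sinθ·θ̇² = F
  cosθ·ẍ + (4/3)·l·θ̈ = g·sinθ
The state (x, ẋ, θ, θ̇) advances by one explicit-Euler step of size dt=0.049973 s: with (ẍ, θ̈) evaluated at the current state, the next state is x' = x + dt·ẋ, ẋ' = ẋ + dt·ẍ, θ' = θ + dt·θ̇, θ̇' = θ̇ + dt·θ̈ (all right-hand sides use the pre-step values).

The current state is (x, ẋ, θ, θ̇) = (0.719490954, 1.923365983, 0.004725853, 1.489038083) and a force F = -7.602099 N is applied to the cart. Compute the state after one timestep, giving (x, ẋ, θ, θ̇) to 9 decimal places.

sinθ=0.004725835, cosθ=0.999988833
temp = (F + m·l·θ̇²·sinθ)/(M+m) = (-7.602099 + 0.003916036)/1.115471 = -6.811636487
θ̈ = (g·sinθ − cosθ·temp)/(l·(4/3 − m·cos²θ/(M+m))) = 7.569730486
ẍ = temp − m·l·θ̈·cosθ/(M+m) = -9.347779473
Euler: x'=0.719490954+0.049973·1.923365983=0.815607322, ẋ'=1.923365983+0.049973·-9.347779473=1.456229399
       θ'=0.004725853+0.049973·1.489038083=0.079137553, θ̇'=1.489038083+0.049973·7.569730486=1.867320225

(0.815607322, 1.456229399, 0.079137553, 1.867320225)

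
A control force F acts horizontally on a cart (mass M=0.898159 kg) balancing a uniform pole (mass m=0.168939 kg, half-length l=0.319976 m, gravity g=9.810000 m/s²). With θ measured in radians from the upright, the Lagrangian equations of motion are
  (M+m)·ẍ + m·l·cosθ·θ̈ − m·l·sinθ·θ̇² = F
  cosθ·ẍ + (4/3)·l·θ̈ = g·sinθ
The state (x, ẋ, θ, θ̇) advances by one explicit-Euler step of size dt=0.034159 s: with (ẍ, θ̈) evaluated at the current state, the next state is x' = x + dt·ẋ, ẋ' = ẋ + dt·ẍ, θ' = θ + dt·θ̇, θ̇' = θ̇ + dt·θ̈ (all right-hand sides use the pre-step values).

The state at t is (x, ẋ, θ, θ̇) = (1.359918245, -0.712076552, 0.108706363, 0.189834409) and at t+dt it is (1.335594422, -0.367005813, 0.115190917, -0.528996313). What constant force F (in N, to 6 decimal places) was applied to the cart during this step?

F = 9.648673 N

ẍ = (ẋ'−ẋ)/dt = (-0.367005813−-0.712076552)/0.034159 = 10.101898
θ̈ = (θ̇'−θ̇)/dt = (-0.528996313−0.189834409)/0.034159 = -21.043670
sinθ=0.108492, cosθ=0.994097
F = (M+m)·ẍ + m·l·cosθ·θ̈ − m·l·sinθ·θ̇² = 10.779715 + -1.130831 − 0.000211 = 9.648673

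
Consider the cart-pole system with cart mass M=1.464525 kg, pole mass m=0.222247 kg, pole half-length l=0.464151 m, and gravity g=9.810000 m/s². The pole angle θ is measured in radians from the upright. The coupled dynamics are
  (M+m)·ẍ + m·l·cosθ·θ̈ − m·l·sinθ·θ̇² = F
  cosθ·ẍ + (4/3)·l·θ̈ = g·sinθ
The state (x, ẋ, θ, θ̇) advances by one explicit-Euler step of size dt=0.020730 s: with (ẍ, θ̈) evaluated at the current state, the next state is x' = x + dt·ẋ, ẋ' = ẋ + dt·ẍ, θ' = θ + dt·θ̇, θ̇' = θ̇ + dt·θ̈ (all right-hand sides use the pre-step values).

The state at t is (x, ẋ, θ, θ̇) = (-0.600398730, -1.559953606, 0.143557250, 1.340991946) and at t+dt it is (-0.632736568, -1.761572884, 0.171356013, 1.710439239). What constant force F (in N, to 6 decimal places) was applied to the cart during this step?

F = -14.612502 N

ẍ = (ẋ'−ẋ)/dt = (-1.761572884−-1.559953606)/0.020730 = -9.725966
θ̈ = (θ̇'−θ̇)/dt = (1.710439239−1.340991946)/0.020730 = 17.821867
sinθ=0.143065, cosθ=0.989713
F = (M+m)·ẍ + m·l·cosθ·θ̈ − m·l·sinθ·θ̇² = -16.405487 + 1.819524 − 0.026539 = -14.612502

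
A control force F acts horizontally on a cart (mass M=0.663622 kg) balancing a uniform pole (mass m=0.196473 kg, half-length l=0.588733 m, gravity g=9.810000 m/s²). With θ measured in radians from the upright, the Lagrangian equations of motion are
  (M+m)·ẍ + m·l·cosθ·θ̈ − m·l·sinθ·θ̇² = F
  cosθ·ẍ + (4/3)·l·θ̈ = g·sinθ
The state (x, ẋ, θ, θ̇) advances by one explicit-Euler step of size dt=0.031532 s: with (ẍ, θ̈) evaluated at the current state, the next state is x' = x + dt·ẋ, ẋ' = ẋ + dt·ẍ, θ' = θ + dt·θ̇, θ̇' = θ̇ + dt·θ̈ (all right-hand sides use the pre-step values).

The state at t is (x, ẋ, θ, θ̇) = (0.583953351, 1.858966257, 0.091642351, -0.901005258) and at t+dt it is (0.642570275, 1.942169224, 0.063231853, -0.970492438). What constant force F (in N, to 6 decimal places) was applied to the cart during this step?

ẍ = (ẋ'−ẋ)/dt = (1.942169224−1.858966257)/0.031532 = 2.638683
θ̈ = (θ̇'−θ̇)/dt = (-0.970492438−-0.901005258)/0.031532 = -2.203704
sinθ=0.091514, cosθ=0.995804
F = (M+m)·ẍ + m·l·cosθ·θ̈ − m·l·sinθ·θ̇² = 2.269518 + -0.253833 − 0.008593 = 2.007092

F = 2.007092 N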